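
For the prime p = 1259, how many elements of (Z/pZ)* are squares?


For prime p, the number of non-zero quadratic residues is (p-1)/2.
= (1259-1)/2
= 629

629


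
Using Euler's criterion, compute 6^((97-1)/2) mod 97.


p = 97 is prime and the exponent is (p-1)/2 = 48, so by Euler's criterion 6^48 = (6/97) = +1 or -1 mod 97.
Compute by square-and-multiply:
  48 = 32 + 16 (binary 110000)
  Repeated squaring mod 97: 6^1 = 6, 6^2 = 36, 6^4 = 35, 6^8 = 61, 6^16 = 35, 6^32 = 61
  6^48 = 6^32 * 6^16 = 61 * 35 mod 97
    61 * 35 = 2135 = 1 mod 97
  6^48 = 1 mod 97
Result 1: 6 is a quadratic residue mod 97.
6^48 mod 97 = 1

1


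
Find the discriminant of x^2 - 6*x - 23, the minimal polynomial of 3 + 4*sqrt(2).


The element 3 + 4*sqrt(2) has minimal polynomial:
x^2 - 6*x - 23
Discriminant = (-6)^2 - 4*(-23)
= 36 + 92
= 128

128


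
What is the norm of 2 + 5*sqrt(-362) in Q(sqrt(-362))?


N(a + b*sqrt(d)) = a^2 - d*b^2
= (2)^2 - (-362)*(5)^2
= 4 + 9050
= 9054

9054


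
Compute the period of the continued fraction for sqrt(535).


Run the CF algorithm for sqrt(535).
a_0 = floor(sqrt(535)) = 23; set m_0=0, q_0=1.
Recurrence: m' = q*a - m,  q' = (d - m'^2)/q,  a' = floor((a_0 + m')/q').
  step 1: m=23, q=6, a=7
  step 2: m=19, q=29, a=1
  step 3: m=10, q=15, a=2
  step 4: m=20, q=9, a=4
  step 5: m=16, q=31, a=1
  step 6: m=15, q=10, a=3
  step 7: m=15, q=31, a=1
  step 8: m=16, q=9, a=4
  step 9: m=20, q=15, a=2
  step 10: m=10, q=29, a=1
  step 11: m=19, q=6, a=7
  step 12: m=23, q=1, a=46
a_12 = 2*a_0 = 46, so the period closes here.
sqrt(535) = [23; 7, 1, 2, 4, 1, 3, 1, 4, 2, 1, 7, 46]
Period length = 12

12


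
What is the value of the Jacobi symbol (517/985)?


Compute (517/985) via quadratic reciprocity:
  reciprocity: (517/985) -> +(985/517)
  reduce: (468/517)
  pull out 2: (2/517) = -1  (since 517 mod 8 = 5)
  pull out 2: (2/517) = -1  (since 517 mod 8 = 5)
  reciprocity: (117/517) -> +(517/117)
  reduce: (49/117)
  reciprocity: (49/117) -> +(117/49)
  reduce: (19/49)
  reciprocity: (19/49) -> +(49/19)
  reduce: (11/19)
  reciprocity: (11/19) -> -(19/11)
  reduce: (8/11)
  pull out 2: (2/11) = -1  (since 11 mod 8 = 3)
  pull out 2: (2/11) = -1  (since 11 mod 8 = 3)
  pull out 2: (2/11) = -1  (since 11 mod 8 = 3)
  (1/11) = 1
Product of signs = 1

1


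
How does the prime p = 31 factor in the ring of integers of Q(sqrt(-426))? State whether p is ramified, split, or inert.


K = Q(sqrt(-426)). Since d mod 4 = 2, disc(K) = -1704.
Check p | disc: -1704 mod 31 = 1.
p does not divide disc. Compute Legendre symbol (d/p):
8^((31-1)/2) mod 31 = 1
(d/p) = 1, so p splits: (p) = P*P' with e=1, f=1, g=2.
Therefore p is split.

split


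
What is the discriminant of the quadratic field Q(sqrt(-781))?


For K = Q(sqrt(d)) with d squarefree: disc(K) = d if d = 1 mod 4, and disc(K) = 4d if d = 2 or 3 mod 4.
Here d = -781, and d mod 4 = 3.
d = 3 mod 4, not 1 (O_K = Z[sqrt(d)]), so disc(K) = 4d = 4 * (-781) = -3124

-3124


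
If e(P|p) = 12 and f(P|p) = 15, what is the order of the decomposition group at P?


|D_P| = e * f
= 12 * 15
= 180

180


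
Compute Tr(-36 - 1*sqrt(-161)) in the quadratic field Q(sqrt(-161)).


Tr(a + b*sqrt(d)) = (a + b*sqrt(d)) + (a - b*sqrt(d)) = 2a
= 2 * (-36)
= -72

-72


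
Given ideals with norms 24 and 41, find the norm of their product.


N(IJ) = N(I) * N(J)
= 24 * 41
= 984

984


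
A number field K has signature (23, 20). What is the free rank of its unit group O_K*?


By Dirichlet's unit theorem:
rank = r1 + r2 - 1
= 23 + 20 - 1
= 42

42


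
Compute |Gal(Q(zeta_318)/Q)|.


|Gal(Q(zeta_318)/Q)| = phi(318)
= 104

104


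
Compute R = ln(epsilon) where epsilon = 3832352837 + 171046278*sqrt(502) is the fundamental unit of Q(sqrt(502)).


epsilon = 3832352837 + 171046278*sqrt(502)
= 7.6647e+09
R = ln(7.6647e+09)
= 22.7599

22.7599


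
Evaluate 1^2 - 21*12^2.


x^2 - d*y^2
= 1^2 - 21*12^2
= 1 - 3024
= -3023

-3023


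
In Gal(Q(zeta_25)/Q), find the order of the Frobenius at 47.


The Frobenius at p in Gal(Q(zeta_n)/Q) = (Z/nZ)* is the class of p, so its order is ord_25(47), the smallest k >= 1 with 47^k = 1 mod 25.
n = 25 = 5^2, phi(25) = 20; the order divides phi(n).
Divisors of 20: 1, 2, 4, 5, 10, 20
Repeated squaring mod 25: 47^1 = 22, 47^2 = 9, 47^4 = 6, 47^8 = 11, 47^16 = 21
Test divisors in increasing order:
  k=1: 47^1 = 22 mod 25
  k=2: 47^2 = 9 mod 25
  k=4: 47^4 = 6 mod 25
  k=5: 47^5 = 6 * 22 = 7 mod 25
  k=10: 47^10 = 11 * 9 = 24 mod 25
  k=20: 47^20 = 21 * 6 = 1 mod 25  <- first divisor giving 1
Order = 20

20


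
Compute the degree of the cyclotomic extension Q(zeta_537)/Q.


The degree equals Euler's totient phi(537).
537 = 3 * 179
phi(537) = 356

356


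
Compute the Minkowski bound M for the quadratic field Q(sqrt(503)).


d = 503, d mod 4 = 3, so disc(K) = 4d = 2012; |disc(K)| = 2012
Real quadratic field, so n = 2, s = r2 = 0, r1 = 2
M = (n!/n^n) * (4/pi)^s * sqrt(|disc(K)|) = (2!/2^2) * (4/pi)^0 * sqrt(2012)
= 0.5 * 1.000000 * 44.855323
= 22.4277

22.4277


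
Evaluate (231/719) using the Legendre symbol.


p = 719 is prime, so compute (231/719) with the reciprocity algorithm (Jacobi-symbol steps: pull out 2s via (2/n), flip via reciprocity, reduce):
  reciprocity: (231/719) -> -(719/231)
  reduce: (26/231)
  pull out 2: (2/231) = +1  (since 231 mod 8 = 7)
  reciprocity: (13/231) -> +(231/13)
  reduce: (10/13)
  pull out 2: (2/13) = -1  (since 13 mod 8 = 5)
  reciprocity: (5/13) -> +(13/5)
  reduce: (3/5)
  reciprocity: (3/5) -> +(5/3)
  reduce: (2/3)
  pull out 2: (2/3) = -1  (since 3 mod 8 = 3)
  (1/3) = 1
Product of signs = -1
(231/719) = -1

-1


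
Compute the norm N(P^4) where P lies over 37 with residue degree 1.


N(P^a) = p^(a*f)
= 37^(4*1)
= 37^4
= 1874161

1874161


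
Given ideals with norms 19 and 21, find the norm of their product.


N(IJ) = N(I) * N(J)
= 19 * 21
= 399

399


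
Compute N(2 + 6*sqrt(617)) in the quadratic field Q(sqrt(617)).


N(a + b*sqrt(d)) = a^2 - d*b^2
= (2)^2 - (617)*(6)^2
= 4 - 22212
= -22208

-22208


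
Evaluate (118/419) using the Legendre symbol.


p = 419 is prime, so compute (118/419) with the reciprocity algorithm (Jacobi-symbol steps: pull out 2s via (2/n), flip via reciprocity, reduce):
  pull out 2: (2/419) = -1  (since 419 mod 8 = 3)
  reciprocity: (59/419) -> -(419/59)
  reduce: (6/59)
  pull out 2: (2/59) = -1  (since 59 mod 8 = 3)
  reciprocity: (3/59) -> -(59/3)
  reduce: (2/3)
  pull out 2: (2/3) = -1  (since 3 mod 8 = 3)
  (1/3) = 1
Product of signs = -1
(118/419) = -1

-1


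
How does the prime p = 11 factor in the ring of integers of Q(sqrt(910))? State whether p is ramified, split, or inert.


K = Q(sqrt(910)). Since d mod 4 = 2, disc(K) = 3640.
Check p | disc: 3640 mod 11 = 10.
p does not divide disc. Compute Legendre symbol (d/p):
8^((11-1)/2) mod 11 = -1
(d/p) = -1, so p is inert: (p) stays prime with e=1, f=2, g=1.
Therefore p is inert.

inert


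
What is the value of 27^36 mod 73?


p = 73 is prime and the exponent is (p-1)/2 = 36, so by Euler's criterion 27^36 = (27/73) = +1 or -1 mod 73.
Compute by square-and-multiply:
  36 = 32 + 4 (binary 100100)
  Repeated squaring mod 73: 27^1 = 27, 27^2 = 72, 27^4 = 1, 27^8 = 1, 27^16 = 1, 27^32 = 1
  27^36 = 27^32 * 27^4 = 1 * 1 mod 73
    1 * 1 = 1 = 1 mod 73
  27^36 = 1 mod 73
Result 1: 27 is a quadratic residue mod 73.
27^36 mod 73 = 1

1


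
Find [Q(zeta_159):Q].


The degree equals Euler's totient phi(159).
159 = 3 * 53
phi(159) = 104

104


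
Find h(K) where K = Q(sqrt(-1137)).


K = Q(sqrt(-1137)). d mod 4 = 3, so D = disc(K) = 4d = -4548
h(K) equals the number of primitive reduced positive-definite forms (a, b, c) = a*x^2 + b*x*y + c*y^2 with b^2 - 4ac = D,
where reduced means |b| <= a <= c, with b >= 0 whenever |b| = a or a = c, and primitive means gcd(a, b, c) = 1.
Reduced forces 3a^2 <= |D| = 4548, so 1 <= a <= 38; b must have the parity of D, and c = (b^2 - D)/(4a) must be an integer >= a.
Enumerate a = 1..38, b in [-a, a]:
  a=1: (1, 0, 1137)  [1]
  a=2: (2, 2, 569)  [1]
  a=3: (3, 0, 379)  [1]
  a=4..5: none
  a=6: (6, 6, 191)  [1]
  a=7: (7, -4, 163), (7, 4, 163)  [2]
  a=8..13: none
  a=14: (14, -10, 83), (14, 10, 83)  [2]
  a=15..16: none
  a=17: (17, -12, 69), (17, 12, 69)  [2]
  a=18..20: none
  a=21: (21, -18, 58), (21, 18, 58)  [2]
  a=22: none
  a=23: (23, -12, 51), (23, 12, 51)  [2]
  a=24..28: none
  a=29: (29, -18, 42), (29, 18, 42)  [2]
  a=30: none
  a=31: (31, -28, 43), (31, 28, 43)  [2]
  a=32..33: none
  a=34: (34, -22, 37), (34, 22, 37)  [2]
  a=35..38: none
Total reduced forms: 1 + 1 + 1 + 1 + 2 + 2 + 2 + 2 + 2 + 2 + 2 + 2 = 20
h = 20

20


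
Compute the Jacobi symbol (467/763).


Compute (467/763) via quadratic reciprocity:
  reciprocity: (467/763) -> -(763/467)
  reduce: (296/467)
  pull out 2: (2/467) = -1  (since 467 mod 8 = 3)
  pull out 2: (2/467) = -1  (since 467 mod 8 = 3)
  pull out 2: (2/467) = -1  (since 467 mod 8 = 3)
  reciprocity: (37/467) -> +(467/37)
  reduce: (23/37)
  reciprocity: (23/37) -> +(37/23)
  reduce: (14/23)
  pull out 2: (2/23) = +1  (since 23 mod 8 = 7)
  reciprocity: (7/23) -> -(23/7)
  reduce: (2/7)
  pull out 2: (2/7) = +1  (since 7 mod 8 = 7)
  (1/7) = 1
Product of signs = -1

-1


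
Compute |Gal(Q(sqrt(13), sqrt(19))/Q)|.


The 2 square roots of distinct primes are multiplicatively independent over Q,
so [K:Q] = 2^2 and Gal(K/Q) is isomorphic to (Z/2Z)^2.
|Gal| = 2^2 = 4

4


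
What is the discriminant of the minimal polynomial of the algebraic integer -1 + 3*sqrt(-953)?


The element -1 + 3*sqrt(-953) has minimal polynomial:
x^2 + 2*x + 8578
Discriminant = (2)^2 - 4*(8578)
= 4 - 34312
= -34308

-34308


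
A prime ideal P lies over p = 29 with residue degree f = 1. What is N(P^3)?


N(P^a) = p^(a*f)
= 29^(3*1)
= 29^3
= 24389

24389


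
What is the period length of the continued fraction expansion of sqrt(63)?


Run the CF algorithm for sqrt(63).
a_0 = floor(sqrt(63)) = 7; set m_0=0, q_0=1.
Recurrence: m' = q*a - m,  q' = (d - m'^2)/q,  a' = floor((a_0 + m')/q').
  step 1: m=7, q=14, a=1
  step 2: m=7, q=1, a=14
a_2 = 2*a_0 = 14, so the period closes here.
sqrt(63) = [7; 1, 14]
Period length = 2

2


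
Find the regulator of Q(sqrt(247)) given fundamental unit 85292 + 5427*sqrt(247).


epsilon = 85292 + 5427*sqrt(247)
= 170584.0000
R = ln(170584.0000)
= 12.0470

12.0470


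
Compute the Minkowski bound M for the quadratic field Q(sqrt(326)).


d = 326, d mod 4 = 2, so disc(K) = 4d = 1304; |disc(K)| = 1304
Real quadratic field, so n = 2, s = r2 = 0, r1 = 2
M = (n!/n^n) * (4/pi)^s * sqrt(|disc(K)|) = (2!/2^2) * (4/pi)^0 * sqrt(1304)
= 0.5 * 1.000000 * 36.110940
= 18.0555

18.0555


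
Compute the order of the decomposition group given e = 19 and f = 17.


|D_P| = e * f
= 19 * 17
= 323

323


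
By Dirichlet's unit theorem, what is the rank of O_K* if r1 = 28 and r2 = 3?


By Dirichlet's unit theorem:
rank = r1 + r2 - 1
= 28 + 3 - 1
= 30

30


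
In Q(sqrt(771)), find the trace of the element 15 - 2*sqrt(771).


Tr(a + b*sqrt(d)) = (a + b*sqrt(d)) + (a - b*sqrt(d)) = 2a
= 2 * (15)
= 30

30


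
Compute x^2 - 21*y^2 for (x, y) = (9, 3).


x^2 - d*y^2
= 9^2 - 21*3^2
= 81 - 189
= -108

-108


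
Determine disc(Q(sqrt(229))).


For K = Q(sqrt(d)) with d squarefree: disc(K) = d if d = 1 mod 4, and disc(K) = 4d if d = 2 or 3 mod 4.
Here d = 229, and d mod 4 = 1.
d = 1 mod 4 (O_K = Z[(1+sqrt(d))/2]), so disc(K) = d = 229

229


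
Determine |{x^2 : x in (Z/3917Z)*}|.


For prime p, the number of non-zero quadratic residues is (p-1)/2.
= (3917-1)/2
= 1958

1958


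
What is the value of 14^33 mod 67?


p = 67 is prime and the exponent is (p-1)/2 = 33, so by Euler's criterion 14^33 = (14/67) = +1 or -1 mod 67.
Compute by square-and-multiply:
  33 = 32 + 1 (binary 100001)
  Repeated squaring mod 67: 14^1 = 14, 14^2 = 62, 14^4 = 25, 14^8 = 22, 14^16 = 15, 14^32 = 24
  14^33 = 14^32 * 14^1 = 24 * 14 mod 67
    24 * 14 = 336 = 1 mod 67
  14^33 = 1 mod 67
Result 1: 14 is a quadratic residue mod 67.
14^33 mod 67 = 1

1


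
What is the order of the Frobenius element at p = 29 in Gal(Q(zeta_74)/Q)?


The Frobenius at p in Gal(Q(zeta_n)/Q) = (Z/nZ)* is the class of p, so its order is ord_74(29), the smallest k >= 1 with 29^k = 1 mod 74.
n = 74 = 2 * 37, phi(74) = 36; the order divides phi(n).
Divisors of 36: 1, 2, 3, 4, 6, 9, 12, 18, 36
Repeated squaring mod 74: 29^1 = 29, 29^2 = 27, 29^4 = 63, 29^8 = 47, 29^16 = 63, 29^32 = 47
Test divisors in increasing order:
  k=1: 29^1 = 29 mod 74
  k=2: 29^2 = 27 mod 74
  k=3: 29^3 = 27 * 29 = 43 mod 74
  k=4: 29^4 = 63 mod 74
  k=6: 29^6 = 63 * 27 = 73 mod 74
  k=9: 29^9 = 47 * 29 = 31 mod 74
  k=12: 29^12 = 47 * 63 = 1 mod 74  <- first divisor giving 1
Order = 12

12


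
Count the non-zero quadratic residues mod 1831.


For prime p, the number of non-zero quadratic residues is (p-1)/2.
= (1831-1)/2
= 915

915


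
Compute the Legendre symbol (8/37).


p = 37 is prime, so compute (8/37) with the reciprocity algorithm (Jacobi-symbol steps: pull out 2s via (2/n), flip via reciprocity, reduce):
  pull out 2: (2/37) = -1  (since 37 mod 8 = 5)
  pull out 2: (2/37) = -1  (since 37 mod 8 = 5)
  pull out 2: (2/37) = -1  (since 37 mod 8 = 5)
  (1/37) = 1
Product of signs = -1
(8/37) = -1

-1


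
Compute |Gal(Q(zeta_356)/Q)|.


|Gal(Q(zeta_356)/Q)| = phi(356)
= 176

176


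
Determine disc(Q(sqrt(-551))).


For K = Q(sqrt(d)) with d squarefree: disc(K) = d if d = 1 mod 4, and disc(K) = 4d if d = 2 or 3 mod 4.
Here d = -551, and d mod 4 = 1.
d = 1 mod 4 (O_K = Z[(1+sqrt(d))/2]), so disc(K) = d = -551

-551


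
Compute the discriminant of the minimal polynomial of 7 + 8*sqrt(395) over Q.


The element 7 + 8*sqrt(395) has minimal polynomial:
x^2 - 14*x - 25231
Discriminant = (-14)^2 - 4*(-25231)
= 196 + 100924
= 101120

101120


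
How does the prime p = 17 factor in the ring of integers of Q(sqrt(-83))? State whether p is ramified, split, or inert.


K = Q(sqrt(-83)). Since d mod 4 = 1, disc(K) = -83.
Check p | disc: -83 mod 17 = 2.
p does not divide disc. Compute Legendre symbol (d/p):
2^((17-1)/2) mod 17 = 1
(d/p) = 1, so p splits: (p) = P*P' with e=1, f=1, g=2.
Therefore p is split.

split


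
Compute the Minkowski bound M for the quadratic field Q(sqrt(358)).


d = 358, d mod 4 = 2, so disc(K) = 4d = 1432; |disc(K)| = 1432
Real quadratic field, so n = 2, s = r2 = 0, r1 = 2
M = (n!/n^n) * (4/pi)^s * sqrt(|disc(K)|) = (2!/2^2) * (4/pi)^0 * sqrt(1432)
= 0.5 * 1.000000 * 37.841776
= 18.9209

18.9209


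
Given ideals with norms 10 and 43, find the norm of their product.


N(IJ) = N(I) * N(J)
= 10 * 43
= 430

430


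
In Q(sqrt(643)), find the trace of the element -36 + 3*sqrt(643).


Tr(a + b*sqrt(d)) = (a + b*sqrt(d)) + (a - b*sqrt(d)) = 2a
= 2 * (-36)
= -72

-72


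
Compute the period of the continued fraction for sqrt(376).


Run the CF algorithm for sqrt(376).
a_0 = floor(sqrt(376)) = 19; set m_0=0, q_0=1.
Recurrence: m' = q*a - m,  q' = (d - m'^2)/q,  a' = floor((a_0 + m')/q').
  step 1: m=19, q=15, a=2
  step 2: m=11, q=17, a=1
  step 3: m=6, q=20, a=1
  step 4: m=14, q=9, a=3
  step 5: m=13, q=23, a=1
  step 6: m=10, q=12, a=2
  step 7: m=14, q=15, a=2
  step 8: m=16, q=8, a=4
  step 9: m=16, q=15, a=2
  step 10: m=14, q=12, a=2
  step 11: m=10, q=23, a=1
  step 12: m=13, q=9, a=3
  step 13: m=14, q=20, a=1
  step 14: m=6, q=17, a=1
  step 15: m=11, q=15, a=2
  step 16: m=19, q=1, a=38
a_16 = 2*a_0 = 38, so the period closes here.
sqrt(376) = [19; 2, 1, 1, 3, 1, 2, 2, 4, 2, 2, 1, 3, 1, 1, 2, 38]
Period length = 16

16


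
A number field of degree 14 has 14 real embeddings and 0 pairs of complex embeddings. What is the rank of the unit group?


By Dirichlet's unit theorem:
rank = r1 + r2 - 1
= 14 + 0 - 1
= 13

13


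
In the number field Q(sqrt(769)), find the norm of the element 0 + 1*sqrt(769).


N(a + b*sqrt(d)) = a^2 - d*b^2
= (0)^2 - (769)*(1)^2
= 0 - 769
= -769

-769


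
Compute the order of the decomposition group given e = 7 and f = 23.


|D_P| = e * f
= 7 * 23
= 161

161


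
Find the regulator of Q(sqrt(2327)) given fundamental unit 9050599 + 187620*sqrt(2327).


epsilon = 9050599 + 187620*sqrt(2327)
= 1.8101e+07
R = ln(1.8101e+07)
= 16.7115

16.7115


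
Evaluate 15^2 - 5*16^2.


x^2 - d*y^2
= 15^2 - 5*16^2
= 225 - 1280
= -1055

-1055


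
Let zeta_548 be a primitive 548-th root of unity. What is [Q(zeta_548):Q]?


The degree equals Euler's totient phi(548).
548 = 2^2 * 137
phi(548) = 272

272


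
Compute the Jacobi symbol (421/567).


Compute (421/567) via quadratic reciprocity:
  reciprocity: (421/567) -> +(567/421)
  reduce: (146/421)
  pull out 2: (2/421) = -1  (since 421 mod 8 = 5)
  reciprocity: (73/421) -> +(421/73)
  reduce: (56/73)
  pull out 2: (2/73) = +1  (since 73 mod 8 = 1)
  pull out 2: (2/73) = +1  (since 73 mod 8 = 1)
  pull out 2: (2/73) = +1  (since 73 mod 8 = 1)
  reciprocity: (7/73) -> +(73/7)
  reduce: (3/7)
  reciprocity: (3/7) -> -(7/3)
  reduce: (1/3)
  (1/3) = 1
Product of signs = 1

1


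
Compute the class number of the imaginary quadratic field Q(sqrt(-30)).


K = Q(sqrt(-30)). d mod 4 = 2, so D = disc(K) = 4d = -120
h(K) equals the number of primitive reduced positive-definite forms (a, b, c) = a*x^2 + b*x*y + c*y^2 with b^2 - 4ac = D,
where reduced means |b| <= a <= c, with b >= 0 whenever |b| = a or a = c, and primitive means gcd(a, b, c) = 1.
Reduced forces 3a^2 <= |D| = 120, so 1 <= a <= 6; b must have the parity of D, and c = (b^2 - D)/(4a) must be an integer >= a.
Enumerate a = 1..6, b in [-a, a]:
  a=1: (1, 0, 30)  [1]
  a=2: (2, 0, 15)  [1]
  a=3: (3, 0, 10)  [1]
  a=4: none
  a=5: (5, 0, 6)  [1]
  a=6: none
Total reduced forms: 1 + 1 + 1 + 1 = 4
h = 4

4


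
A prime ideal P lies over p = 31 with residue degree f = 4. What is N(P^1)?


N(P^a) = p^(a*f)
= 31^(1*4)
= 31^4
= 923521

923521


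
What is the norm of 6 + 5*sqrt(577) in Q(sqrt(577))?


N(a + b*sqrt(d)) = a^2 - d*b^2
= (6)^2 - (577)*(5)^2
= 36 - 14425
= -14389

-14389


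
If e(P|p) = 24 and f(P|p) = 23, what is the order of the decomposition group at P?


|D_P| = e * f
= 24 * 23
= 552

552


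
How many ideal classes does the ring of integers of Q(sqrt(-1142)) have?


K = Q(sqrt(-1142)). d mod 4 = 2, so D = disc(K) = 4d = -4568
h(K) equals the number of primitive reduced positive-definite forms (a, b, c) = a*x^2 + b*x*y + c*y^2 with b^2 - 4ac = D,
where reduced means |b| <= a <= c, with b >= 0 whenever |b| = a or a = c, and primitive means gcd(a, b, c) = 1.
Reduced forces 3a^2 <= |D| = 4568, so 1 <= a <= 39; b must have the parity of D, and c = (b^2 - D)/(4a) must be an integer >= a.
Enumerate a = 1..39, b in [-a, a]:
  a=1: (1, 0, 1142)  [1]
  a=2: (2, 0, 571)  [1]
  a=3: (3, -2, 381), (3, 2, 381)  [2]
  a=4..5: none
  a=6: (6, -4, 191), (6, 4, 191)  [2]
  a=7..8: none
  a=9: (9, -2, 127), (9, 2, 127)  [2]
  a=10..17: none
  a=18: (18, -16, 67), (18, 16, 67)  [2]
  a=19: (19, -12, 62), (19, 12, 62)  [2]
  a=20..22: none
  a=23: (23, -20, 54), (23, 20, 54)  [2]
  a=24..26: none
  a=27: (27, -20, 46), (27, 20, 46)  [2]
  a=28..30: none
  a=31: (31, -12, 38), (31, 12, 38)  [2]
  a=32..39: none
Total reduced forms: 1 + 1 + 2 + 2 + 2 + 2 + 2 + 2 + 2 + 2 = 18
h = 18

18


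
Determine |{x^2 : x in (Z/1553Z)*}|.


For prime p, the number of non-zero quadratic residues is (p-1)/2.
= (1553-1)/2
= 776

776


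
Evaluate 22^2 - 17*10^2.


x^2 - d*y^2
= 22^2 - 17*10^2
= 484 - 1700
= -1216

-1216


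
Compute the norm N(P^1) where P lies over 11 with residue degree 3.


N(P^a) = p^(a*f)
= 11^(1*3)
= 11^3
= 1331

1331


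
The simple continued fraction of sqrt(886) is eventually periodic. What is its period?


Run the CF algorithm for sqrt(886).
a_0 = floor(sqrt(886)) = 29; set m_0=0, q_0=1.
Recurrence: m' = q*a - m,  q' = (d - m'^2)/q,  a' = floor((a_0 + m')/q').
  step 1: m=29, q=45, a=1
  step 2: m=16, q=14, a=3
  step 3: m=26, q=15, a=3
  step 4: m=19, q=35, a=1
  step 5: m=16, q=18, a=2
  step 6: m=20, q=27, a=1
  step 7: m=7, q=31, a=1
  step 8: m=24, q=10, a=5
  step 9: m=26, q=21, a=2
  step 10: m=16, q=30, a=1
  step 11: m=14, q=23, a=1
  step 12: m=9, q=35, a=1
  step 13: m=26, q=6, a=9
  step 14: m=28, q=17, a=3
  step 15: m=23, q=21, a=2
  step 16: m=19, q=25, a=1
  step 17: m=6, q=34, a=1
  step 18: m=28, q=3, a=19
  step 19: m=29, q=15, a=3
  step 20: m=16, q=42, a=1
  step 21: m=26, q=5, a=11
  step 22: m=29, q=9, a=6
  step 23: m=25, q=29, a=1
  step 24: m=4, q=30, a=1
  step 25: m=26, q=7, a=7
  step 26: m=23, q=51, a=1
  step 27: m=28, q=2, a=28
  step 28: m=28, q=51, a=1
  step 29: m=23, q=7, a=7
  step 30: m=26, q=30, a=1
  step 31: m=4, q=29, a=1
  step 32: m=25, q=9, a=6
  step 33: m=29, q=5, a=11
  step 34: m=26, q=42, a=1
  step 35: m=16, q=15, a=3
  step 36: m=29, q=3, a=19
  step 37: m=28, q=34, a=1
  step 38: m=6, q=25, a=1
  step 39: m=19, q=21, a=2
  step 40: m=23, q=17, a=3
  step 41: m=28, q=6, a=9
  step 42: m=26, q=35, a=1
  step 43: m=9, q=23, a=1
  step 44: m=14, q=30, a=1
  step 45: m=16, q=21, a=2
  step 46: m=26, q=10, a=5
  step 47: m=24, q=31, a=1
  step 48: m=7, q=27, a=1
  step 49: m=20, q=18, a=2
  step 50: m=16, q=35, a=1
  step 51: m=19, q=15, a=3
  step 52: m=26, q=14, a=3
  step 53: m=16, q=45, a=1
  step 54: m=29, q=1, a=58
a_54 = 2*a_0 = 58, so the period closes here.
sqrt(886) = [29; 1, 3, 3, 1, 2, 1, 1, 5, 2, 1, 1, 1, 9, 3, 2, 1, 1, 19, 3, 1, 11, 6, 1, 1, 7, 1, 28, 1, 7, 1, 1, 6, 11, 1, 3, 19, 1, 1, 2, 3, 9, 1, 1, 1, 2, 5, 1, 1, 2, 1, 3, 3, 1, 58]
Period length = 54

54


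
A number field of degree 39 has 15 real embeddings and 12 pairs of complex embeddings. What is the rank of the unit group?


By Dirichlet's unit theorem:
rank = r1 + r2 - 1
= 15 + 12 - 1
= 26

26


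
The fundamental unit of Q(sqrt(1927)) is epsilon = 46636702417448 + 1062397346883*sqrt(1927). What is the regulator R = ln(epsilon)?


epsilon = 46636702417448 + 1062397346883*sqrt(1927)
= 9.3273e+13
R = ln(9.3273e+13)
= 32.1666

32.1666


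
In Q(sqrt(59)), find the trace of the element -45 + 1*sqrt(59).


Tr(a + b*sqrt(d)) = (a + b*sqrt(d)) + (a - b*sqrt(d)) = 2a
= 2 * (-45)
= -90

-90


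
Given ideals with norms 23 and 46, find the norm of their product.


N(IJ) = N(I) * N(J)
= 23 * 46
= 1058

1058


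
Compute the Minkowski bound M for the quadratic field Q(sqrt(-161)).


d = -161, d mod 4 = 3, so disc(K) = 4d = -644; |disc(K)| = 644
Imaginary quadratic field, so n = 2, s = r2 = 1, r1 = 0
M = (n!/n^n) * (4/pi)^s * sqrt(|disc(K)|) = (2!/2^2) * (4/pi)^1 * sqrt(644)
= 0.5 * 1.273240 * 25.377155
= 16.1556

16.1556


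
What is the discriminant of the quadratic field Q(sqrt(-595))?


For K = Q(sqrt(d)) with d squarefree: disc(K) = d if d = 1 mod 4, and disc(K) = 4d if d = 2 or 3 mod 4.
Here d = -595, and d mod 4 = 1.
d = 1 mod 4 (O_K = Z[(1+sqrt(d))/2]), so disc(K) = d = -595

-595


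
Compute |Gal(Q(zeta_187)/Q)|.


|Gal(Q(zeta_187)/Q)| = phi(187)
= 160

160


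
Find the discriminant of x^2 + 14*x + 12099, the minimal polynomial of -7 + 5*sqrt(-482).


The element -7 + 5*sqrt(-482) has minimal polynomial:
x^2 + 14*x + 12099
Discriminant = (14)^2 - 4*(12099)
= 196 - 48396
= -48200

-48200


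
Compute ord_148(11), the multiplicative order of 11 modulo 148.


We want ord_148(11), the smallest k >= 1 with 11^k = 1 mod 148.
n = 148 = 2^2 * 37, phi(148) = 72; the order divides phi(n).
Divisors of 72: 1, 2, 3, 4, 6, 8, 9, 12, 18, 24, 36, 72
Repeated squaring mod 148: 11^1 = 11, 11^2 = 121, 11^4 = 137, 11^8 = 121, 11^16 = 137, 11^32 = 121, 11^64 = 137
Test divisors in increasing order:
  k=1: 11^1 = 11 mod 148
  k=2: 11^2 = 121 mod 148
  k=3: 11^3 = 121 * 11 = 147 mod 148
  k=4: 11^4 = 137 mod 148
  k=6: 11^6 = 137 * 121 = 1 mod 148  <- first divisor giving 1
Order = 6

6


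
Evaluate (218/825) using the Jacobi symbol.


Compute (218/825) via quadratic reciprocity:
  pull out 2: (2/825) = +1  (since 825 mod 8 = 1)
  reciprocity: (109/825) -> +(825/109)
  reduce: (62/109)
  pull out 2: (2/109) = -1  (since 109 mod 8 = 5)
  reciprocity: (31/109) -> +(109/31)
  reduce: (16/31)
  pull out 2: (2/31) = +1  (since 31 mod 8 = 7)
  pull out 2: (2/31) = +1  (since 31 mod 8 = 7)
  pull out 2: (2/31) = +1  (since 31 mod 8 = 7)
  pull out 2: (2/31) = +1  (since 31 mod 8 = 7)
  (1/31) = 1
Product of signs = -1

-1


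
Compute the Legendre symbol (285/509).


p = 509 is prime, so compute (285/509) with the reciprocity algorithm (Jacobi-symbol steps: pull out 2s via (2/n), flip via reciprocity, reduce):
  reciprocity: (285/509) -> +(509/285)
  reduce: (224/285)
  pull out 2: (2/285) = -1  (since 285 mod 8 = 5)
  pull out 2: (2/285) = -1  (since 285 mod 8 = 5)
  pull out 2: (2/285) = -1  (since 285 mod 8 = 5)
  pull out 2: (2/285) = -1  (since 285 mod 8 = 5)
  pull out 2: (2/285) = -1  (since 285 mod 8 = 5)
  reciprocity: (7/285) -> +(285/7)
  reduce: (5/7)
  reciprocity: (5/7) -> +(7/5)
  reduce: (2/5)
  pull out 2: (2/5) = -1  (since 5 mod 8 = 5)
  (1/5) = 1
Product of signs = 1
(285/509) = 1

1


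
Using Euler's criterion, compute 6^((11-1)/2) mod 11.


p = 11 is prime and the exponent is (p-1)/2 = 5, so by Euler's criterion 6^5 = (6/11) = +1 or -1 mod 11.
Compute by square-and-multiply:
  5 = 4 + 1 (binary 101)
  Repeated squaring mod 11: 6^1 = 6, 6^2 = 3, 6^4 = 9
  6^5 = 6^4 * 6^1 = 9 * 6 mod 11
    9 * 6 = 54 = 10 mod 11
  6^5 = 10 mod 11
Result 10 = p - 1 = -1 mod 11: 6 is a quadratic non-residue mod 11. As a residue in [0, p-1] the value is 10.
6^5 mod 11 = 10

10


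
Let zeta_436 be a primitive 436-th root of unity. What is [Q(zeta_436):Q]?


The degree equals Euler's totient phi(436).
436 = 2^2 * 109
phi(436) = 216

216


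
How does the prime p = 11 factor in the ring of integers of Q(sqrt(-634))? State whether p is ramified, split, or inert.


K = Q(sqrt(-634)). Since d mod 4 = 2, disc(K) = -2536.
Check p | disc: -2536 mod 11 = 5.
p does not divide disc. Compute Legendre symbol (d/p):
4^((11-1)/2) mod 11 = 1
(d/p) = 1, so p splits: (p) = P*P' with e=1, f=1, g=2.
Therefore p is split.

split


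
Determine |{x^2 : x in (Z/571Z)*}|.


For prime p, the number of non-zero quadratic residues is (p-1)/2.
= (571-1)/2
= 285

285


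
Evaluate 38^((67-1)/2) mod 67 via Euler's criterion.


p = 67 is prime and the exponent is (p-1)/2 = 33, so by Euler's criterion 38^33 = (38/67) = +1 or -1 mod 67.
Compute by square-and-multiply:
  33 = 32 + 1 (binary 100001)
  Repeated squaring mod 67: 38^1 = 38, 38^2 = 37, 38^4 = 29, 38^8 = 37, 38^16 = 29, 38^32 = 37
  38^33 = 38^32 * 38^1 = 37 * 38 mod 67
    37 * 38 = 1406 = 66 mod 67
  38^33 = 66 mod 67
Result 66 = p - 1 = -1 mod 67: 38 is a quadratic non-residue mod 67. As a residue in [0, p-1] the value is 66.
38^33 mod 67 = 66

66


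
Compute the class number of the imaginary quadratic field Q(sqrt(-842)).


K = Q(sqrt(-842)). d mod 4 = 2, so D = disc(K) = 4d = -3368
h(K) equals the number of primitive reduced positive-definite forms (a, b, c) = a*x^2 + b*x*y + c*y^2 with b^2 - 4ac = D,
where reduced means |b| <= a <= c, with b >= 0 whenever |b| = a or a = c, and primitive means gcd(a, b, c) = 1.
Reduced forces 3a^2 <= |D| = 3368, so 1 <= a <= 33; b must have the parity of D, and c = (b^2 - D)/(4a) must be an integer >= a.
Enumerate a = 1..33, b in [-a, a]:
  a=1: (1, 0, 842)  [1]
  a=2: (2, 0, 421)  [1]
  a=3: (3, -2, 281), (3, 2, 281)  [2]
  a=4..5: none
  a=6: (6, -4, 141), (6, 4, 141)  [2]
  a=7..8: none
  a=9: (9, -4, 94), (9, 4, 94)  [2]
  a=10: none
  a=11: (11, -8, 78), (11, 8, 78)  [2]
  a=12: none
  a=13: (13, -8, 66), (13, 8, 66)  [2]
  a=14..16: none
  a=17: (17, -10, 51), (17, 10, 51)  [2]
  a=18: (18, -4, 47), (18, 4, 47)  [2]
  a=19..21: none
  a=22: (22, -8, 39), (22, 8, 39)  [2]
  a=23: (23, -6, 37), (23, 6, 37)  [2]
  a=24..25: none
  a=26: (26, -8, 33), (26, 8, 33)  [2]
  a=27: (27, -14, 33), (27, 14, 33)  [2]
  a=28: none
  a=29: (29, -24, 34), (29, 24, 34)  [2]
  a=30..33: none
Total reduced forms: 1 + 1 + 2 + 2 + 2 + 2 + 2 + 2 + 2 + 2 + 2 + 2 + 2 + 2 = 26
h = 26

26


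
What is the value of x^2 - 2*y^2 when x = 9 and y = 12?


x^2 - d*y^2
= 9^2 - 2*12^2
= 81 - 288
= -207

-207


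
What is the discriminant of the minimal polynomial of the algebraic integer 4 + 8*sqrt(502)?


The element 4 + 8*sqrt(502) has minimal polynomial:
x^2 - 8*x - 32112
Discriminant = (-8)^2 - 4*(-32112)
= 64 + 128448
= 128512

128512


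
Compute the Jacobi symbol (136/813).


Compute (136/813) via quadratic reciprocity:
  pull out 2: (2/813) = -1  (since 813 mod 8 = 5)
  pull out 2: (2/813) = -1  (since 813 mod 8 = 5)
  pull out 2: (2/813) = -1  (since 813 mod 8 = 5)
  reciprocity: (17/813) -> +(813/17)
  reduce: (14/17)
  pull out 2: (2/17) = +1  (since 17 mod 8 = 1)
  reciprocity: (7/17) -> +(17/7)
  reduce: (3/7)
  reciprocity: (3/7) -> -(7/3)
  reduce: (1/3)
  (1/3) = 1
Product of signs = 1

1


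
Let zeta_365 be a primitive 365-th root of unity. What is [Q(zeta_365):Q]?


The degree equals Euler's totient phi(365).
365 = 5 * 73
phi(365) = 288

288


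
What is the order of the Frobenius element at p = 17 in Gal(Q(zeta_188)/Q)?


The Frobenius at p in Gal(Q(zeta_n)/Q) = (Z/nZ)* is the class of p, so its order is ord_188(17), the smallest k >= 1 with 17^k = 1 mod 188.
n = 188 = 2^2 * 47, phi(188) = 92; the order divides phi(n).
Divisors of 92: 1, 2, 4, 23, 46, 92
Repeated squaring mod 188: 17^1 = 17, 17^2 = 101, 17^4 = 49, 17^8 = 145, 17^16 = 157, 17^32 = 21, 17^64 = 65
Test divisors in increasing order:
  k=1: 17^1 = 17 mod 188
  k=2: 17^2 = 101 mod 188
  k=4: 17^4 = 49 mod 188
  k=23: 17^23 = 157 * 49 * 101 * 17 = 1 mod 188  <- first divisor giving 1
Order = 23

23


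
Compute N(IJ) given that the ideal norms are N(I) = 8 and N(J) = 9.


N(IJ) = N(I) * N(J)
= 8 * 9
= 72

72


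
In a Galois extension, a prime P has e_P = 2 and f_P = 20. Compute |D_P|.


|D_P| = e * f
= 2 * 20
= 40

40


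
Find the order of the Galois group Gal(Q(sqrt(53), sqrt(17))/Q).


The 2 square roots of distinct primes are multiplicatively independent over Q,
so [K:Q] = 2^2 and Gal(K/Q) is isomorphic to (Z/2Z)^2.
|Gal| = 2^2 = 4

4


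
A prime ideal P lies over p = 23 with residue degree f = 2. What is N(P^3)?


N(P^a) = p^(a*f)
= 23^(3*2)
= 23^6
= 148035889

148035889


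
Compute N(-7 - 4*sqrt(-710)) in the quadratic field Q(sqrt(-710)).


N(a + b*sqrt(d)) = a^2 - d*b^2
= (-7)^2 - (-710)*(-4)^2
= 49 + 11360
= 11409

11409


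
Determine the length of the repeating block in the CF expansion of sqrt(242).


Run the CF algorithm for sqrt(242).
a_0 = floor(sqrt(242)) = 15; set m_0=0, q_0=1.
Recurrence: m' = q*a - m,  q' = (d - m'^2)/q,  a' = floor((a_0 + m')/q').
  step 1: m=15, q=17, a=1
  step 2: m=2, q=14, a=1
  step 3: m=12, q=7, a=3
  step 4: m=9, q=23, a=1
  step 5: m=14, q=2, a=14
  step 6: m=14, q=23, a=1
  step 7: m=9, q=7, a=3
  step 8: m=12, q=14, a=1
  step 9: m=2, q=17, a=1
  step 10: m=15, q=1, a=30
a_10 = 2*a_0 = 30, so the period closes here.
sqrt(242) = [15; 1, 1, 3, 1, 14, 1, 3, 1, 1, 30]
Period length = 10

10


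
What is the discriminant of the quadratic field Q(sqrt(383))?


For K = Q(sqrt(d)) with d squarefree: disc(K) = d if d = 1 mod 4, and disc(K) = 4d if d = 2 or 3 mod 4.
Here d = 383, and d mod 4 = 3.
d = 3 mod 4, not 1 (O_K = Z[sqrt(d)]), so disc(K) = 4d = 4 * (383) = 1532

1532


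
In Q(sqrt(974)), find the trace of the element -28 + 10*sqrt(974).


Tr(a + b*sqrt(d)) = (a + b*sqrt(d)) + (a - b*sqrt(d)) = 2a
= 2 * (-28)
= -56

-56


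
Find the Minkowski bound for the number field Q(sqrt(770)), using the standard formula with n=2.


d = 770, d mod 4 = 2, so disc(K) = 4d = 3080; |disc(K)| = 3080
Real quadratic field, so n = 2, s = r2 = 0, r1 = 2
M = (n!/n^n) * (4/pi)^s * sqrt(|disc(K)|) = (2!/2^2) * (4/pi)^0 * sqrt(3080)
= 0.5 * 1.000000 * 55.497748
= 27.7489

27.7489


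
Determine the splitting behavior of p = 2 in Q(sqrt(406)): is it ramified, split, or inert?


K = Q(sqrt(406)). Since d mod 4 = 2, disc(K) = 1624.
Check p | disc: 1624 mod 2 = 0.
p divides disc, so p ramifies: (p) = P^2 with e=2, f=1, g=1.
Therefore p is ramified.

ramified


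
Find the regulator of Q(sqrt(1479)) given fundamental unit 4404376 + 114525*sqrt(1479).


epsilon = 4404376 + 114525*sqrt(1479)
= 8.8088e+06
R = ln(8.8088e+06)
= 15.9913

15.9913


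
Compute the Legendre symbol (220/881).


p = 881 is prime, so compute (220/881) with the reciprocity algorithm (Jacobi-symbol steps: pull out 2s via (2/n), flip via reciprocity, reduce):
  pull out 2: (2/881) = +1  (since 881 mod 8 = 1)
  pull out 2: (2/881) = +1  (since 881 mod 8 = 1)
  reciprocity: (55/881) -> +(881/55)
  reduce: (1/55)
  (1/55) = 1
Product of signs = 1
(220/881) = 1

1


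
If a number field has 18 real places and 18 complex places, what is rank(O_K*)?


By Dirichlet's unit theorem:
rank = r1 + r2 - 1
= 18 + 18 - 1
= 35

35


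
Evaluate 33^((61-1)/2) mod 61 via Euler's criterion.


p = 61 is prime and the exponent is (p-1)/2 = 30, so by Euler's criterion 33^30 = (33/61) = +1 or -1 mod 61.
Compute by square-and-multiply:
  30 = 16 + 8 + 4 + 2 (binary 11110)
  Repeated squaring mod 61: 33^1 = 33, 33^2 = 52, 33^4 = 20, 33^8 = 34, 33^16 = 58
  33^30 = 33^16 * 33^8 * 33^4 * 33^2 = 58 * 34 * 20 * 52 mod 61
    58 * 34 = 1972 = 20 mod 61
    20 * 20 = 400 = 34 mod 61
    34 * 52 = 1768 = 60 mod 61
  33^30 = 60 mod 61
Result 60 = p - 1 = -1 mod 61: 33 is a quadratic non-residue mod 61. As a residue in [0, p-1] the value is 60.
33^30 mod 61 = 60

60


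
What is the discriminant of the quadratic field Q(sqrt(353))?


For K = Q(sqrt(d)) with d squarefree: disc(K) = d if d = 1 mod 4, and disc(K) = 4d if d = 2 or 3 mod 4.
Here d = 353, and d mod 4 = 1.
d = 1 mod 4 (O_K = Z[(1+sqrt(d))/2]), so disc(K) = d = 353

353


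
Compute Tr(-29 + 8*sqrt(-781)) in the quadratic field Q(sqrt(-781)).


Tr(a + b*sqrt(d)) = (a + b*sqrt(d)) + (a - b*sqrt(d)) = 2a
= 2 * (-29)
= -58

-58


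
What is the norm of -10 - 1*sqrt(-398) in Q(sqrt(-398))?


N(a + b*sqrt(d)) = a^2 - d*b^2
= (-10)^2 - (-398)*(-1)^2
= 100 + 398
= 498

498


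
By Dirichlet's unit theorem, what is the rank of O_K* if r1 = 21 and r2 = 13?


By Dirichlet's unit theorem:
rank = r1 + r2 - 1
= 21 + 13 - 1
= 33

33


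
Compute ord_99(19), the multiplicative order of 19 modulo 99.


We want ord_99(19), the smallest k >= 1 with 19^k = 1 mod 99.
n = 99 = 3^2 * 11, phi(99) = 60; the order divides phi(n).
Divisors of 60: 1, 2, 3, 4, 5, 6, 10, 12, 15, 20, 30, 60
Repeated squaring mod 99: 19^1 = 19, 19^2 = 64, 19^4 = 37, 19^8 = 82, 19^16 = 91, 19^32 = 64
Test divisors in increasing order:
  k=1: 19^1 = 19 mod 99
  k=2: 19^2 = 64 mod 99
  k=3: 19^3 = 64 * 19 = 28 mod 99
  k=4: 19^4 = 37 mod 99
  k=5: 19^5 = 37 * 19 = 10 mod 99
  k=6: 19^6 = 37 * 64 = 91 mod 99
  k=10: 19^10 = 82 * 64 = 1 mod 99  <- first divisor giving 1
Order = 10

10


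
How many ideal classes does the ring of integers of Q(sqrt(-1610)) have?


K = Q(sqrt(-1610)). d mod 4 = 2, so D = disc(K) = 4d = -6440
h(K) equals the number of primitive reduced positive-definite forms (a, b, c) = a*x^2 + b*x*y + c*y^2 with b^2 - 4ac = D,
where reduced means |b| <= a <= c, with b >= 0 whenever |b| = a or a = c, and primitive means gcd(a, b, c) = 1.
Reduced forces 3a^2 <= |D| = 6440, so 1 <= a <= 46; b must have the parity of D, and c = (b^2 - D)/(4a) must be an integer >= a.
Enumerate a = 1..46, b in [-a, a]:
  a=1: (1, 0, 1610)  [1]
  a=2: (2, 0, 805)  [1]
  a=3: (3, -2, 537), (3, 2, 537)  [2]
  a=4: none
  a=5: (5, 0, 322)  [1]
  a=6: (6, -4, 269), (6, 4, 269)  [2]
  a=7: (7, 0, 230)  [1]
  a=8: none
  a=9: (9, -2, 179), (9, 2, 179)  [2]
  a=10: (10, 0, 161)  [1]
  a=11..13: none
  a=14: (14, 0, 115)  [1]
  a=15: (15, -10, 109), (15, 10, 109)  [2]
  a=16..17: none
  a=18: (18, -16, 93), (18, 16, 93)  [2]
  a=19: (19, -18, 89), (19, 18, 89)  [2]
  a=20: none
  a=21: (21, -14, 79), (21, 14, 79)  [2]
  a=22: none
  a=23: (23, 0, 70)  [1]
  a=24..26: none
  a=27: (27, -16, 62), (27, 16, 62)  [2]
  a=28..29: none
  a=30: (30, -20, 57), (30, 20, 57)  [2]
  a=31: (31, -16, 54), (31, 16, 54)  [2]
  a=32..34: none
  a=35: (35, 0, 46)  [1]
  a=36..37: none
  a=38: (38, -20, 45), (38, 20, 45)  [2]
  a=39..41: none
  a=42: (42, -28, 43), (42, 28, 43)  [2]
  a=43..46: none
Total reduced forms: 1 + 1 + 2 + 1 + 2 + 1 + 2 + 1 + 1 + 2 + 2 + 2 + 2 + 1 + 2 + 2 + 2 + 1 + 2 + 2 = 32
h = 32

32


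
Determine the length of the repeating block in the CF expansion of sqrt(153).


Run the CF algorithm for sqrt(153).
a_0 = floor(sqrt(153)) = 12; set m_0=0, q_0=1.
Recurrence: m' = q*a - m,  q' = (d - m'^2)/q,  a' = floor((a_0 + m')/q').
  step 1: m=12, q=9, a=2
  step 2: m=6, q=13, a=1
  step 3: m=7, q=8, a=2
  step 4: m=9, q=9, a=2
  step 5: m=9, q=8, a=2
  step 6: m=7, q=13, a=1
  step 7: m=6, q=9, a=2
  step 8: m=12, q=1, a=24
a_8 = 2*a_0 = 24, so the period closes here.
sqrt(153) = [12; 2, 1, 2, 2, 2, 1, 2, 24]
Period length = 8

8


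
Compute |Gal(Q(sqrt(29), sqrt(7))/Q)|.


The 2 square roots of distinct primes are multiplicatively independent over Q,
so [K:Q] = 2^2 and Gal(K/Q) is isomorphic to (Z/2Z)^2.
|Gal| = 2^2 = 4

4


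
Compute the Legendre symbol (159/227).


p = 227 is prime, so compute (159/227) with the reciprocity algorithm (Jacobi-symbol steps: pull out 2s via (2/n), flip via reciprocity, reduce):
  reciprocity: (159/227) -> -(227/159)
  reduce: (68/159)
  pull out 2: (2/159) = +1  (since 159 mod 8 = 7)
  pull out 2: (2/159) = +1  (since 159 mod 8 = 7)
  reciprocity: (17/159) -> +(159/17)
  reduce: (6/17)
  pull out 2: (2/17) = +1  (since 17 mod 8 = 1)
  reciprocity: (3/17) -> +(17/3)
  reduce: (2/3)
  pull out 2: (2/3) = -1  (since 3 mod 8 = 3)
  (1/3) = 1
Product of signs = 1
(159/227) = 1

1


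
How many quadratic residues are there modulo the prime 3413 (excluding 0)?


For prime p, the number of non-zero quadratic residues is (p-1)/2.
= (3413-1)/2
= 1706

1706


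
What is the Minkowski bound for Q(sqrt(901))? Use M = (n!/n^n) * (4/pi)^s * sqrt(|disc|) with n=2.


d = 901, d mod 4 = 1, so disc(K) = d = 901; |disc(K)| = 901
Real quadratic field, so n = 2, s = r2 = 0, r1 = 2
M = (n!/n^n) * (4/pi)^s * sqrt(|disc(K)|) = (2!/2^2) * (4/pi)^0 * sqrt(901)
= 0.5 * 1.000000 * 30.016662
= 15.0083

15.0083


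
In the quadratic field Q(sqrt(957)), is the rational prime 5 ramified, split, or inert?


K = Q(sqrt(957)). Since d mod 4 = 1, disc(K) = 957.
Check p | disc: 957 mod 5 = 2.
p does not divide disc. Compute Legendre symbol (d/p):
2^((5-1)/2) mod 5 = -1
(d/p) = -1, so p is inert: (p) stays prime with e=1, f=2, g=1.
Therefore p is inert.

inert


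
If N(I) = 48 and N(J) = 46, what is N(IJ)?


N(IJ) = N(I) * N(J)
= 48 * 46
= 2208

2208


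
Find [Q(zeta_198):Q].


The degree equals Euler's totient phi(198).
198 = 2 * 3^2 * 11
phi(198) = 60

60


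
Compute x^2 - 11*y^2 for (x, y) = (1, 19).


x^2 - d*y^2
= 1^2 - 11*19^2
= 1 - 3971
= -3970

-3970


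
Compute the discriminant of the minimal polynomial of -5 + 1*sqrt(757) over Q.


The element -5 + 1*sqrt(757) has minimal polynomial:
x^2 + 10*x - 732
Discriminant = (10)^2 - 4*(-732)
= 100 + 2928
= 3028

3028


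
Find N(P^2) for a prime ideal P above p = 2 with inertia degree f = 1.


N(P^a) = p^(a*f)
= 2^(2*1)
= 2^2
= 4

4


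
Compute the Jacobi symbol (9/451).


Compute (9/451) via quadratic reciprocity:
  reciprocity: (9/451) -> +(451/9)
  reduce: (1/9)
  (1/9) = 1
Product of signs = 1

1


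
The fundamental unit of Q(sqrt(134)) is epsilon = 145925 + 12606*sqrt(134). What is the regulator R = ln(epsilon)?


epsilon = 145925 + 12606*sqrt(134)
= 291850.0000
R = ln(291850.0000)
= 12.5840

12.5840


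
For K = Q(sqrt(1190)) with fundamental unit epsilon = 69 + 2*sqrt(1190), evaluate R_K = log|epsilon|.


epsilon = 69 + 2*sqrt(1190)
= 137.9928
R = ln(137.9928)
= 4.9272

4.9272
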